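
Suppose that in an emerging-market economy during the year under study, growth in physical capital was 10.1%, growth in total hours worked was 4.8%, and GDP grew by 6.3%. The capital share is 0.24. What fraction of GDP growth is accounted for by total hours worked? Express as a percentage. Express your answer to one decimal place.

Labor's share = 1 − 0.24 = 0.76.
Total hours worked contributed 0.76 × 4.8 = 3.648 pp.
Share of growth = 3.648 / 6.3 × 100 = 57.905%.

57.9%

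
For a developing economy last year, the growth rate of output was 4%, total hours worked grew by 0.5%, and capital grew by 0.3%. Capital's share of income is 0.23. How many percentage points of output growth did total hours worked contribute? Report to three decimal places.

Labor's share = 1 − 0.23 = 0.77.
Contribution = share × growth = 0.77 × 0.5 = 0.385 pp.

0.385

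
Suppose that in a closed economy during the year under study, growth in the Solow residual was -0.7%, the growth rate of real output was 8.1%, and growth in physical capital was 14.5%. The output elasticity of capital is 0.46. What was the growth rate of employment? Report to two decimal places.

3.94%

Labor's share = 1 − 0.46 = 0.54.
gY = gA + 0.46×14.5 + 0.54×g.
0.54×g = 8.1 + 0.7 − 6.67 = 2.13.
g = 2.13 / 0.54 = 3.9444%.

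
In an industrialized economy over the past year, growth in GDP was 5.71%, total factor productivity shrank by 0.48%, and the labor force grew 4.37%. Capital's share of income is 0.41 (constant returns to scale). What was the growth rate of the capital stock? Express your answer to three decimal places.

The capital stock growth was 8.809%.

Labor's share = 1 − 0.41 = 0.59.
gY = gA + 0.59×4.37 + 0.41×g.
0.41×g = 5.71 + 0.48 − 2.5783 = 3.6117.
g = 3.6117 / 0.41 = 8.80902%.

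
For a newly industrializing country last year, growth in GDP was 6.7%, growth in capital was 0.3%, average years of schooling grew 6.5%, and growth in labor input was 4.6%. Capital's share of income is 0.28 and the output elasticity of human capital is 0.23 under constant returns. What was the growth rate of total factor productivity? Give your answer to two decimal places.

Labor's share = 1 − 0.28 − 0.23 = 0.49.
Capital: 0.28 × 0.3 = 0.084 pp.
Average years of schooling: 0.23 × 6.5 = 1.495 pp.
Labor input: 0.49 × 4.6 = 2.254 pp.
TFP growth = 6.7 − 3.833 = 2.867%.

2.87%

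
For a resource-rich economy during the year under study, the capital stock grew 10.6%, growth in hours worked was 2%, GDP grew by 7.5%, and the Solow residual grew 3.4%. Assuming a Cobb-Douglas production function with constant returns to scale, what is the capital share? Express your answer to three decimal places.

The capital share is 0.244.

gY = gA + α·gK + (1−α)·gL, so gY − gA − gL = α(gK − gL).
7.5 − 3.4 − 2 = α × (10.6 − 2).
2.1 = 8.6 α, so α = 0.24419.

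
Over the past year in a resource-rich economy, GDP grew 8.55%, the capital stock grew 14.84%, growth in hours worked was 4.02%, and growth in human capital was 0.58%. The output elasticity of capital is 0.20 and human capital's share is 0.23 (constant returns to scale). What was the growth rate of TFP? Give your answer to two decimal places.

Labor's share = 1 − 0.2 − 0.23 = 0.57.
The capital stock: 0.2 × 14.84 = 2.968 pp.
Human capital: 0.23 × 0.58 = 0.1334 pp.
Hours worked: 0.57 × 4.02 = 2.2914 pp.
TFP growth = 8.55 − 5.3928 = 3.1572%.

3.16%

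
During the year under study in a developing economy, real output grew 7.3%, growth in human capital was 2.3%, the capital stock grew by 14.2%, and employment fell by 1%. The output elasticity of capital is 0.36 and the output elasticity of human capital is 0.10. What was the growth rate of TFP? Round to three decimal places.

2.498%

Labor's share = 1 − 0.36 − 0.1 = 0.54.
The capital stock: 0.36 × 14.2 = 5.112 pp.
Human capital: 0.1 × 2.3 = 0.23 pp.
Employment: 0.54 × (-1) = -0.54 pp.
TFP growth = 7.3 − 4.802 = 2.498%.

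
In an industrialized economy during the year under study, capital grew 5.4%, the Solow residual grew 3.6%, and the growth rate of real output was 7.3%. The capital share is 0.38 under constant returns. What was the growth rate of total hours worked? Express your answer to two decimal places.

Labor's share = 1 − 0.38 = 0.62.
gY = gA + 0.38×5.4 + 0.62×g.
0.62×g = 7.3 − 3.6 − 2.052 = 1.648.
g = 1.648 / 0.62 = 2.6581%.

2.66%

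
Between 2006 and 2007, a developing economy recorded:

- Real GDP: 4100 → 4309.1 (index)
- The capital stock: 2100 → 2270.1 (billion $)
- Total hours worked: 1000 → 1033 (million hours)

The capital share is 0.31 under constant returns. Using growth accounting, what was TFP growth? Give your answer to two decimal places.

0.31%

Real GDP growth = (4309.1 − 4100) / 4100 = 5.1%.
The capital stock growth = (2270.1 − 2100) / 2100 = 8.1%.
Total hours worked growth = (1033 − 1000) / 1000 = 3.3%.
Labor's share = 1 − 0.31 = 0.69.
The capital stock: 0.31 × 8.1 = 2.511 pp.
Total hours worked: 0.69 × 3.3 = 2.277 pp.
TFP growth = 5.1 − 4.788 = 0.312%.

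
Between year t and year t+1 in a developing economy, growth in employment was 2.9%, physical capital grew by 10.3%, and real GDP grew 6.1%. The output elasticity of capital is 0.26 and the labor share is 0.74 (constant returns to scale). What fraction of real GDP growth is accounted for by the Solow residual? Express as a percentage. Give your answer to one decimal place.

Labor's share = 1 − 0.26 = 0.74.
Physical capital: 0.26 × 10.3 = 2.678 pp.
Employment: 0.74 × 2.9 = 2.146 pp.
TFP growth = 6.1 − 4.824 = 1.276%.
TFP share of growth = 1.276 / 6.1 × 100 = 20.918%.

20.9%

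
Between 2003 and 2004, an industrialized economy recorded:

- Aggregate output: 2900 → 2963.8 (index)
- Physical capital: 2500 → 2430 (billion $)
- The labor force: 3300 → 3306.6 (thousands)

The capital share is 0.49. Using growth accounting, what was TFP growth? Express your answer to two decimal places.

3.47%

Aggregate output growth = (2963.8 − 2900) / 2900 = 2.2%.
Physical capital growth = (2430 − 2500) / 2500 = -2.8%.
The labor force growth = (3306.6 − 3300) / 3300 = 0.2%.
Labor's share = 1 − 0.49 = 0.51.
Physical capital: 0.49 × (-2.8) = -1.372 pp.
The labor force: 0.51 × 0.2 = 0.102 pp.
TFP growth = 2.2 + 1.27 = 3.47%.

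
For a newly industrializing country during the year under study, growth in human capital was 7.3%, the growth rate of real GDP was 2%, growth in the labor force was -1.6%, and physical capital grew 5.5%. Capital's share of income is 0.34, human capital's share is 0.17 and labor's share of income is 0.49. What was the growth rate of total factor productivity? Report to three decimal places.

-0.327%

Labor's share = 1 − 0.34 − 0.17 = 0.49.
Physical capital: 0.34 × 5.5 = 1.87 pp.
Human capital: 0.17 × 7.3 = 1.241 pp.
The labor force: 0.49 × (-1.6) = -0.784 pp.
TFP growth = 2 − 2.327 = -0.327%.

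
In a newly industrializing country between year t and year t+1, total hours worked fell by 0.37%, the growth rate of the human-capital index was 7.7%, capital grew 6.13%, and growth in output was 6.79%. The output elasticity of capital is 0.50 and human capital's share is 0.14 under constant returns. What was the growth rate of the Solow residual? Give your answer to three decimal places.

Labor's share = 1 − 0.5 − 0.14 = 0.36.
Capital: 0.5 × 6.13 = 3.065 pp.
The human-capital index: 0.14 × 7.7 = 1.078 pp.
Total hours worked: 0.36 × (-0.37) = -0.1332 pp.
TFP growth = 6.79 − 4.0098 = 2.7802%.

2.780%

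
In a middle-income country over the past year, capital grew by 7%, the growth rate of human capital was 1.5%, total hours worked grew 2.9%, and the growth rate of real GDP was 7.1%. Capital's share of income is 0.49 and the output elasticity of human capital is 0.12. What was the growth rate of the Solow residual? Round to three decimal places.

Labor's share = 1 − 0.49 − 0.12 = 0.39.
Capital: 0.49 × 7 = 3.43 pp.
Human capital: 0.12 × 1.5 = 0.18 pp.
Total hours worked: 0.39 × 2.9 = 1.131 pp.
TFP growth = 7.1 − 4.741 = 2.359%.

2.359%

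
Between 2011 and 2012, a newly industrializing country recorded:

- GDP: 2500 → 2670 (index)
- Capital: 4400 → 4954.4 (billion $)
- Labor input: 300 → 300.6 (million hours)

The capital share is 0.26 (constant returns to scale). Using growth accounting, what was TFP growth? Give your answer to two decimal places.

3.38%

GDP growth = (2670 − 2500) / 2500 = 6.8%.
Capital growth = (4954.4 − 4400) / 4400 = 12.6%.
Labor input growth = (300.6 − 300) / 300 = 0.2%.
Labor's share = 1 − 0.26 = 0.74.
Capital: 0.26 × 12.6 = 3.276 pp.
Labor input: 0.74 × 0.2 = 0.148 pp.
TFP growth = 6.8 − 3.424 = 3.376%.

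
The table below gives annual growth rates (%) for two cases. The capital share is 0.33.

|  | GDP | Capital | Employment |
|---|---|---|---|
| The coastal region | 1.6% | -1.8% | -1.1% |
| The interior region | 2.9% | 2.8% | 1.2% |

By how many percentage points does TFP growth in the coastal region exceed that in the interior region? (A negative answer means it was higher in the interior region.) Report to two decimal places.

1.76 percentage points

Labor's share = 1 − 0.33 = 0.67.
The coastal region: TFP = 1.6 + 0.594 + 0.737 = 2.931%.
The interior region: TFP = 2.9 − 0.924 − 0.804 = 1.172%.
Difference = 2.931 − (1.172) = 1.759 pp.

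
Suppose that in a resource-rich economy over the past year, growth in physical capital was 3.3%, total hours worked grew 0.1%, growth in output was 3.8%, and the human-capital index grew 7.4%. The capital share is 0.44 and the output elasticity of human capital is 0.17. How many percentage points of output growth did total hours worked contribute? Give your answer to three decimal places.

0.039 percentage points

Labor's share = 1 − 0.44 − 0.17 = 0.39.
Contribution = share × growth = 0.39 × 0.1 = 0.039 pp.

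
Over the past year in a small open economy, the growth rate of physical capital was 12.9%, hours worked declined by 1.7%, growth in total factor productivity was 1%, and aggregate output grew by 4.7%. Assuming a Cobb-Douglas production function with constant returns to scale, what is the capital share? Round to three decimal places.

gY = gA + α·gK + (1−α)·gL, so gY − gA − gL = α(gK − gL).
4.7 − 1 + 1.7 = α × (12.9 − (-1.7)).
5.4 = 14.6 α, so α = 0.36986.

0.370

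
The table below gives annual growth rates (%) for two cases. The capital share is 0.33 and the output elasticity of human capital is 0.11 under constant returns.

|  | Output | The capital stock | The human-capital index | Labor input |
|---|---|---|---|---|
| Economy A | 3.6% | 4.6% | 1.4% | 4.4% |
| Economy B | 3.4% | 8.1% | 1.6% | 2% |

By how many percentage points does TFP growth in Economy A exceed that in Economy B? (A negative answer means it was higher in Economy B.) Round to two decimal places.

Labor's share = 1 − 0.33 − 0.11 = 0.56.
Economy A: TFP = 3.6 − 1.518 − 0.154 − 2.464 = -0.536%.
Economy B: TFP = 3.4 − 2.673 − 0.176 − 1.12 = -0.569%.
Difference = -0.536 − (-0.569) = 0.033 pp.

0.03 percentage points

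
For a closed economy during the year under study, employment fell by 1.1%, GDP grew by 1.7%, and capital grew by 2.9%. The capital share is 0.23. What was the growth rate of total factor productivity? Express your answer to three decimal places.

Labor's share = 1 − 0.23 = 0.77.
Capital: 0.23 × 2.9 = 0.667 pp.
Employment: 0.77 × (-1.1) = -0.847 pp.
TFP growth = 1.7 + 0.18 = 1.88%.

Total factor productivity growth was 1.880%.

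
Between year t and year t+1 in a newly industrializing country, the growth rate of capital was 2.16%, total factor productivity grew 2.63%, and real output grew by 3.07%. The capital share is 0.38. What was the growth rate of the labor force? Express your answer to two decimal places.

Labor's share = 1 − 0.38 = 0.62.
gY = gA + 0.38×2.16 + 0.62×g.
0.62×g = 3.07 − 2.63 − 0.8208 = -0.3808.
g = -0.3808 / 0.62 = -0.6142%.

-0.61%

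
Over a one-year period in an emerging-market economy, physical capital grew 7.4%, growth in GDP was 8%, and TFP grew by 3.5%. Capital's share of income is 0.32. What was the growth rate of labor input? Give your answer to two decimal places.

Labor input growth was 3.14%.

Labor's share = 1 − 0.32 = 0.68.
gY = gA + 0.32×7.4 + 0.68×g.
0.68×g = 8 − 3.5 − 2.368 = 2.132.
g = 2.132 / 0.68 = 3.1353%.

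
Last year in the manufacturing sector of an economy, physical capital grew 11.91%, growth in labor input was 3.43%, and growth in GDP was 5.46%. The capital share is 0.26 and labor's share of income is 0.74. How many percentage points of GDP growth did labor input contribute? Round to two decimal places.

2.54 percentage points

Labor's share = 1 − 0.26 = 0.74.
Contribution = share × growth = 0.74 × 3.43 = 2.5382 pp.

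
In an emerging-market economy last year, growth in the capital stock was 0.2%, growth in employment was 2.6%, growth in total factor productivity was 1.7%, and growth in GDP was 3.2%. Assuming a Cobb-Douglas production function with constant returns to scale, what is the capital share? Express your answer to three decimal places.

gY = gA + α·gK + (1−α)·gL, so gY − gA − gL = α(gK − gL).
3.2 − 1.7 − 2.6 = α × (0.2 − 2.6).
-1.1 = -2.4 α, so α = 0.45833.

0.458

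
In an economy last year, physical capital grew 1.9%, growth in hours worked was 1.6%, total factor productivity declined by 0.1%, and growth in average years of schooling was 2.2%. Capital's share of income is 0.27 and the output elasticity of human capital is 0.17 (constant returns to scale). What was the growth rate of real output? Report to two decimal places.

1.68%

Labor's share = 1 − 0.27 − 0.17 = 0.56.
Physical capital: 0.27 × 1.9 = 0.513 pp.
Average years of schooling: 0.17 × 2.2 = 0.374 pp.
Hours worked: 0.56 × 1.6 = 0.896 pp.
Output growth = -0.1 + 1.783 = 1.683%.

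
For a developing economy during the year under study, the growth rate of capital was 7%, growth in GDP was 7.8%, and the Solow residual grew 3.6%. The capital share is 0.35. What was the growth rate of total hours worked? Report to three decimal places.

2.692%

Labor's share = 1 − 0.35 = 0.65.
gY = gA + 0.35×7 + 0.65×g.
0.65×g = 7.8 − 3.6 − 2.45 = 1.75.
g = 1.75 / 0.65 = 2.69231%.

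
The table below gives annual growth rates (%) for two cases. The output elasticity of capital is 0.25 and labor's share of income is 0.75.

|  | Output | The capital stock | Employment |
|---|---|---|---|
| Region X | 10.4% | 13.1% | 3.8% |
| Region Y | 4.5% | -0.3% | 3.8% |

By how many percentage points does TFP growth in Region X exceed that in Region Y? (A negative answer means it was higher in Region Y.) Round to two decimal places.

Labor's share = 1 − 0.25 = 0.75.
Region X: TFP = 10.4 − 3.275 − 2.85 = 4.275%.
Region Y: TFP = 4.5 + 0.075 − 2.85 = 1.725%.
Difference = 4.275 − (1.725) = 2.55 pp.

2.55 percentage points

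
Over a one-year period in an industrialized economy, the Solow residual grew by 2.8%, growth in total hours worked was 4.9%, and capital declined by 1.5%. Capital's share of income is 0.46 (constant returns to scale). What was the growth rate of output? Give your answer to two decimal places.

4.76%

Labor's share = 1 − 0.46 = 0.54.
Capital: 0.46 × (-1.5) = -0.69 pp.
Total hours worked: 0.54 × 4.9 = 2.646 pp.
Output growth = 2.8 + 1.956 = 4.756%.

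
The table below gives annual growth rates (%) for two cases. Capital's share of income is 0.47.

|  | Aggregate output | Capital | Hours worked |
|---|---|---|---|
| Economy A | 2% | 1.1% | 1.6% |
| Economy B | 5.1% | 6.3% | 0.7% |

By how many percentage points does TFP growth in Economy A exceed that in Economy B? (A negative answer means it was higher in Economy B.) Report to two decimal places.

Labor's share = 1 − 0.47 = 0.53.
Economy A: TFP = 2 − 0.517 − 0.848 = 0.635%.
Economy B: TFP = 5.1 − 2.961 − 0.371 = 1.768%.
Difference = 0.635 − (1.768) = -1.133 pp.

-1.13 percentage points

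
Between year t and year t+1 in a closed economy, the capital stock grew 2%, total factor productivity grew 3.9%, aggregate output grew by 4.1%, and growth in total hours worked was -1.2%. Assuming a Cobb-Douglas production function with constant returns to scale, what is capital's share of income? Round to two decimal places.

gY = gA + α·gK + (1−α)·gL, so gY − gA − gL = α(gK − gL).
4.1 − 3.9 + 1.2 = α × (2 − (-1.2)).
1.4 = 3.2 α, so α = 0.4375.

Capital's share of income is 0.44.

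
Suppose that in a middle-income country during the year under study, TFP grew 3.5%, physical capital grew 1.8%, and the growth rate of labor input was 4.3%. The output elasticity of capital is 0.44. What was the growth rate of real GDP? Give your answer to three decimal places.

Labor's share = 1 − 0.44 = 0.56.
Physical capital: 0.44 × 1.8 = 0.792 pp.
Labor input: 0.56 × 4.3 = 2.408 pp.
Output growth = 3.5 + 3.2 = 6.7%.

6.700%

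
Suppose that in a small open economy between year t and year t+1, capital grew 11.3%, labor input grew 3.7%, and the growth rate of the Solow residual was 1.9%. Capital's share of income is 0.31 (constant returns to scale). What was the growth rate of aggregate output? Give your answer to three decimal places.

Labor's share = 1 − 0.31 = 0.69.
Capital: 0.31 × 11.3 = 3.503 pp.
Labor input: 0.69 × 3.7 = 2.553 pp.
Output growth = 1.9 + 6.056 = 7.956%.

7.956%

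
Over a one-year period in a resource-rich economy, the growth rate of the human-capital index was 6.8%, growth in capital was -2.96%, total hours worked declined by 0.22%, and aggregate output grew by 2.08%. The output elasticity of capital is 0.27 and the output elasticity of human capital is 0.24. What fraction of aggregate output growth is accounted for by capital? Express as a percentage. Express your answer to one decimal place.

Capital accounted for -38.4% of growth.

Capital contributed 0.27 × (-2.96) = -0.7992 pp.
Share of growth = -0.7992 / 2.08 × 100 = -38.423%.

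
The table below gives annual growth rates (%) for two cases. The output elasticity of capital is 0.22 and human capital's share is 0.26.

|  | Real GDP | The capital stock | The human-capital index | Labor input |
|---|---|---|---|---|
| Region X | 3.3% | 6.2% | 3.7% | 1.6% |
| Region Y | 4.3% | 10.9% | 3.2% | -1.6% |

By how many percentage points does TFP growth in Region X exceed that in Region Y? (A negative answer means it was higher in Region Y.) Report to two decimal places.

Labor's share = 1 − 0.22 − 0.26 = 0.52.
Region X: TFP = 3.3 − 1.364 − 0.962 − 0.832 = 0.142%.
Region Y: TFP = 4.3 − 2.398 − 0.832 + 0.832 = 1.902%.
Difference = 0.142 − (1.902) = -1.76 pp.

-1.76 percentage points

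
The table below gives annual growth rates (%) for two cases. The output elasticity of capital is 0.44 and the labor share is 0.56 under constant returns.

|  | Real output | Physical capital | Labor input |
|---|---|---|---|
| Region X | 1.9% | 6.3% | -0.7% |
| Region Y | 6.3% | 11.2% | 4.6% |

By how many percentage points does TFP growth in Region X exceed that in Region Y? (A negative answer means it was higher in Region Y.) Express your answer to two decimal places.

0.72 percentage points

Labor's share = 1 − 0.44 = 0.56.
Region X: TFP = 1.9 − 2.772 + 0.392 = -0.48%.
Region Y: TFP = 6.3 − 4.928 − 2.576 = -1.204%.
Difference = -0.48 − (-1.204) = 0.724 pp.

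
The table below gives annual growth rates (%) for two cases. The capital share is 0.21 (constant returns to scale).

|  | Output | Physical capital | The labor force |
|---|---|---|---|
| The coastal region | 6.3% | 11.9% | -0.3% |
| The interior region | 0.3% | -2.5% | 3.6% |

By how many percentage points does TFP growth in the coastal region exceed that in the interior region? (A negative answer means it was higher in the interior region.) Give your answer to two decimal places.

6.06 percentage points

Labor's share = 1 − 0.21 = 0.79.
The coastal region: TFP = 6.3 − 2.499 + 0.237 = 4.038%.
The interior region: TFP = 0.3 + 0.525 − 2.844 = -2.019%.
Difference = 4.038 − (-2.019) = 6.057 pp.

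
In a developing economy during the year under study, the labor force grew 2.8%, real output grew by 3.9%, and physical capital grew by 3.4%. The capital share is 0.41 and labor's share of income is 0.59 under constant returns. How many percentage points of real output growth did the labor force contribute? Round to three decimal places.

Labor's share = 1 − 0.41 = 0.59.
Contribution = share × growth = 0.59 × 2.8 = 1.652 pp.

1.652 pp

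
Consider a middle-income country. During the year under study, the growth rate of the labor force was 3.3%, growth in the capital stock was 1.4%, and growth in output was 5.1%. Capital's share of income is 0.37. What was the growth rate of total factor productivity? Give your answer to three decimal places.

Total factor productivity grew 2.503%.

Labor's share = 1 − 0.37 = 0.63.
The capital stock: 0.37 × 1.4 = 0.518 pp.
The labor force: 0.63 × 3.3 = 2.079 pp.
TFP growth = 5.1 − 2.597 = 2.503%.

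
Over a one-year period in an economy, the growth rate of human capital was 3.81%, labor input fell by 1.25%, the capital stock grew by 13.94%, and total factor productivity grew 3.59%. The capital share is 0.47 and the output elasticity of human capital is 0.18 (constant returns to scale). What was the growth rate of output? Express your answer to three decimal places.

10.390%

Labor's share = 1 − 0.47 − 0.18 = 0.35.
The capital stock: 0.47 × 13.94 = 6.5518 pp.
Human capital: 0.18 × 3.81 = 0.6858 pp.
Labor input: 0.35 × (-1.25) = -0.4375 pp.
Output growth = 3.59 + 6.8001 = 10.3901%.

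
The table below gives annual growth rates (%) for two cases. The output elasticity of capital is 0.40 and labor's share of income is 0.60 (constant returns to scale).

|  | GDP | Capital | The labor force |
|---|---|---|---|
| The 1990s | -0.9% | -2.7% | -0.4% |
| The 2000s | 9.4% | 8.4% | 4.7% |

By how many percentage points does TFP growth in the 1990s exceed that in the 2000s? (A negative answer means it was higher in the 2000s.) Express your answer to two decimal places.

-2.80 percentage points

Labor's share = 1 − 0.4 = 0.6.
The 1990s: TFP = -0.9 + 1.08 + 0.24 = 0.42%.
The 2000s: TFP = 9.4 − 3.36 − 2.82 = 3.22%.
Difference = 0.42 − (3.22) = -2.8 pp.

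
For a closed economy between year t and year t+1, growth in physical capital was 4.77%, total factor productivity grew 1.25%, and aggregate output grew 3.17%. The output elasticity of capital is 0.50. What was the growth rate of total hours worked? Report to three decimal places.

-0.930%

Labor's share = 1 − 0.5 = 0.5.
gY = gA + 0.5×4.77 + 0.5×g.
0.5×g = 3.17 − 1.25 − 2.385 = -0.465.
g = -0.465 / 0.5 = -0.93%.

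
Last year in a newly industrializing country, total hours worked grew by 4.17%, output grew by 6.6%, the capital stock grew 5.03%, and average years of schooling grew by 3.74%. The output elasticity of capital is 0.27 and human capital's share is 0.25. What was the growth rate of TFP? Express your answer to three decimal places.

2.305%

Labor's share = 1 − 0.27 − 0.25 = 0.48.
The capital stock: 0.27 × 5.03 = 1.3581 pp.
Average years of schooling: 0.25 × 3.74 = 0.935 pp.
Total hours worked: 0.48 × 4.17 = 2.0016 pp.
TFP growth = 6.6 − 4.2947 = 2.3053%.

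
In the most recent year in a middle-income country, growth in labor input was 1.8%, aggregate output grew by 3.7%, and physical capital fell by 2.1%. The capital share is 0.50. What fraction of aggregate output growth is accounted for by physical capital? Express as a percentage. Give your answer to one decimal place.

Physical capital accounted for -28.4% of growth.

Physical capital contributed 0.5 × (-2.1) = -1.05 pp.
Share of growth = -1.05 / 3.7 × 100 = -28.378%.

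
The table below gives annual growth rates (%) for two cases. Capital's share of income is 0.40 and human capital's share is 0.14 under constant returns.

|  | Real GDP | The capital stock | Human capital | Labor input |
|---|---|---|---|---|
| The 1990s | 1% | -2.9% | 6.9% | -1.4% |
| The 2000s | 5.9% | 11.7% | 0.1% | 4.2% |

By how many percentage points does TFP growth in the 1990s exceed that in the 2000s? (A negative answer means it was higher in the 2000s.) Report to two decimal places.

2.56 percentage points

Labor's share = 1 − 0.4 − 0.14 = 0.46.
The 1990s: TFP = 1 + 1.16 − 0.966 + 0.644 = 1.838%.
The 2000s: TFP = 5.9 − 4.68 − 0.014 − 1.932 = -0.726%.
Difference = 1.838 − (-0.726) = 2.564 pp.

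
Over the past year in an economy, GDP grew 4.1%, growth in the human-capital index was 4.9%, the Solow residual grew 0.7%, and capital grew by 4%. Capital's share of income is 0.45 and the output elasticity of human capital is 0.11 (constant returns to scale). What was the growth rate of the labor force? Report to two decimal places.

Labor's share = 1 − 0.45 − 0.11 = 0.44.
gY = gA + 0.45×4 + 0.11×4.9 + 0.44×g.
0.44×g = 4.1 − 0.7 − 2.339 = 1.061.
g = 1.061 / 0.44 = 2.4114%.

The labor force grew 2.41%.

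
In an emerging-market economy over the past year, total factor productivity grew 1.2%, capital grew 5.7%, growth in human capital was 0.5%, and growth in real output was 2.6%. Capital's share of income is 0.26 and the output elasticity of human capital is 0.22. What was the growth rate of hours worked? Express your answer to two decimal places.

Labor's share = 1 − 0.26 − 0.22 = 0.52.
gY = gA + 0.26×5.7 + 0.22×0.5 + 0.52×g.
0.52×g = 2.6 − 1.2 − 1.592 = -0.192.
g = -0.192 / 0.52 = -0.3692%.

-0.37%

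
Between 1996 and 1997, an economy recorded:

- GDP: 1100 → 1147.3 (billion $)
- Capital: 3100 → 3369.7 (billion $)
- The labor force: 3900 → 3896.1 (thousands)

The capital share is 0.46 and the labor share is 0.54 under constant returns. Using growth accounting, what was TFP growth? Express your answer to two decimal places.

TFP growth was 0.35%.

GDP growth = (1147.3 − 1100) / 1100 = 4.3%.
Capital growth = (3369.7 − 3100) / 3100 = 8.7%.
The labor force growth = (3896.1 − 3900) / 3900 = -0.1%.
Labor's share = 1 − 0.46 = 0.54.
Capital: 0.46 × 8.7 = 4.002 pp.
The labor force: 0.54 × (-0.1) = -0.054 pp.
TFP growth = 4.3 − 3.948 = 0.352%.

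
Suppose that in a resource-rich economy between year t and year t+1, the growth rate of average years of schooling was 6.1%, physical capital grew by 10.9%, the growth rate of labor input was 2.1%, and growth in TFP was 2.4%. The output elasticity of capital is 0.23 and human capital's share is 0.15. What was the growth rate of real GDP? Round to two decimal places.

Labor's share = 1 − 0.23 − 0.15 = 0.62.
Physical capital: 0.23 × 10.9 = 2.507 pp.
Average years of schooling: 0.15 × 6.1 = 0.915 pp.
Labor input: 0.62 × 2.1 = 1.302 pp.
Output growth = 2.4 + 4.724 = 7.124%.

Real GDP grew 7.12%.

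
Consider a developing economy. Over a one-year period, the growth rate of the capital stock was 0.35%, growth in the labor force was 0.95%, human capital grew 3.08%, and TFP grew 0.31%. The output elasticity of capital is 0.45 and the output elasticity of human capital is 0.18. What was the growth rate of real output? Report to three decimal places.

Labor's share = 1 − 0.45 − 0.18 = 0.37.
The capital stock: 0.45 × 0.35 = 0.1575 pp.
Human capital: 0.18 × 3.08 = 0.5544 pp.
The labor force: 0.37 × 0.95 = 0.3515 pp.
Output growth = 0.31 + 1.0634 = 1.3734%.

1.373%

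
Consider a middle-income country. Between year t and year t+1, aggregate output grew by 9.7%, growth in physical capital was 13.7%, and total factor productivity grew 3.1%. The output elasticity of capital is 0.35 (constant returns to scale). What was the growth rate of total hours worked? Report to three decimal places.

Total hours worked growth was 2.777%.

Labor's share = 1 − 0.35 = 0.65.
gY = gA + 0.35×13.7 + 0.65×g.
0.65×g = 9.7 − 3.1 − 4.795 = 1.805.
g = 1.805 / 0.65 = 2.77692%.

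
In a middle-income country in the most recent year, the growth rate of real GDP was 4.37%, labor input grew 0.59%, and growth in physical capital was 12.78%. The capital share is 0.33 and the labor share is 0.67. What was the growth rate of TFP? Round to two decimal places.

Labor's share = 1 − 0.33 = 0.67.
Physical capital: 0.33 × 12.78 = 4.2174 pp.
Labor input: 0.67 × 0.59 = 0.3953 pp.
TFP growth = 4.37 − 4.6127 = -0.2427%.

-0.24%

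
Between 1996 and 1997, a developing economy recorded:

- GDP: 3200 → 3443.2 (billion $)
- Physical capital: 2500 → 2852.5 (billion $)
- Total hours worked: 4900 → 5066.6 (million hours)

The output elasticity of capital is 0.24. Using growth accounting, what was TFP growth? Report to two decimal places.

GDP growth = (3443.2 − 3200) / 3200 = 7.6%.
Physical capital growth = (2852.5 − 2500) / 2500 = 14.1%.
Total hours worked growth = (5066.6 − 4900) / 4900 = 3.4%.
Labor's share = 1 − 0.24 = 0.76.
Physical capital: 0.24 × 14.1 = 3.384 pp.
Total hours worked: 0.76 × 3.4 = 2.584 pp.
TFP growth = 7.6 − 5.968 = 1.632%.

1.63%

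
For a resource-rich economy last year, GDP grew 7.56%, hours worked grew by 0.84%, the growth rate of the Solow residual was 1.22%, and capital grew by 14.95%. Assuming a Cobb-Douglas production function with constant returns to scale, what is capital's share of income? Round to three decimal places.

gY = gA + α·gK + (1−α)·gL, so gY − gA − gL = α(gK − gL).
7.56 − 1.22 − 0.84 = α × (14.95 − 0.84).
5.5 = 14.11 α, so α = 0.38979.

0.390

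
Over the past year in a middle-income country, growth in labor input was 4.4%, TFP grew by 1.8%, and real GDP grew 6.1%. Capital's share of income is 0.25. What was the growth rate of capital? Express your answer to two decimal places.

Labor's share = 1 − 0.25 = 0.75.
gY = gA + 0.75×4.4 + 0.25×g.
0.25×g = 6.1 − 1.8 − 3.3 = 1.
g = 1 / 0.25 = 4%.

Capital grew 4.00%.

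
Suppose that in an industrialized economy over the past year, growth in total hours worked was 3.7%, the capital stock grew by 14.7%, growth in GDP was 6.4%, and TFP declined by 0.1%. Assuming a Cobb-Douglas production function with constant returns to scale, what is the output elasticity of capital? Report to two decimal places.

α = 0.25

gY = gA + α·gK + (1−α)·gL, so gY − gA − gL = α(gK − gL).
6.4 + 0.1 − 3.7 = α × (14.7 − 3.7).
2.8 = 11 α, so α = 0.2545.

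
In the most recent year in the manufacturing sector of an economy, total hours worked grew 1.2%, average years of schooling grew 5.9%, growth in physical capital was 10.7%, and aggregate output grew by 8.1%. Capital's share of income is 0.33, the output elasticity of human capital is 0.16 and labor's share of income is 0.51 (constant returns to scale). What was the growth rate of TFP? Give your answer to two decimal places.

Labor's share = 1 − 0.33 − 0.16 = 0.51.
Physical capital: 0.33 × 10.7 = 3.531 pp.
Average years of schooling: 0.16 × 5.9 = 0.944 pp.
Total hours worked: 0.51 × 1.2 = 0.612 pp.
TFP growth = 8.1 − 5.087 = 3.013%.

3.01%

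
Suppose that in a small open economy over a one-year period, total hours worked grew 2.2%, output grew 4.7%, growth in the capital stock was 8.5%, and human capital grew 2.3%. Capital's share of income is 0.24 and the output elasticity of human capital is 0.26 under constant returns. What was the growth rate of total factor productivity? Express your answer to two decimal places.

0.96%

Labor's share = 1 − 0.24 − 0.26 = 0.5.
The capital stock: 0.24 × 8.5 = 2.04 pp.
Human capital: 0.26 × 2.3 = 0.598 pp.
Total hours worked: 0.5 × 2.2 = 1.1 pp.
TFP growth = 4.7 − 3.738 = 0.962%.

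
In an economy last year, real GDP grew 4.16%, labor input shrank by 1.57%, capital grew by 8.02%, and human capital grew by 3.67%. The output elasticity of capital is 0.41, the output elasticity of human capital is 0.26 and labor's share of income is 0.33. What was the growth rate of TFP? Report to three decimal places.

TFP growth was 0.436%.

Labor's share = 1 − 0.41 − 0.26 = 0.33.
Capital: 0.41 × 8.02 = 3.2882 pp.
Human capital: 0.26 × 3.67 = 0.9542 pp.
Labor input: 0.33 × (-1.57) = -0.5181 pp.
TFP growth = 4.16 − 3.7243 = 0.4357%.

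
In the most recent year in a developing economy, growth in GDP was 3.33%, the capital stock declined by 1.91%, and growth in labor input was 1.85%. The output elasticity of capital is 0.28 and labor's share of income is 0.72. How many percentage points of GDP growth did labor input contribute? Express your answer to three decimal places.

1.332 pp

Labor's share = 1 − 0.28 = 0.72.
Contribution = share × growth = 0.72 × 1.85 = 1.332 pp.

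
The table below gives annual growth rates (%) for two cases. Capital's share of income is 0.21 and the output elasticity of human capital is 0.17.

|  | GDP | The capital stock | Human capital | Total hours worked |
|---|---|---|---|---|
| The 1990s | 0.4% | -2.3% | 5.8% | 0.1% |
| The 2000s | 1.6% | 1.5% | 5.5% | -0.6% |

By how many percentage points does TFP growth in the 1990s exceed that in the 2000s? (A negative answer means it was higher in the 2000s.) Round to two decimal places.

Labor's share = 1 − 0.21 − 0.17 = 0.62.
The 1990s: TFP = 0.4 + 0.483 − 0.986 − 0.062 = -0.165%.
The 2000s: TFP = 1.6 − 0.315 − 0.935 + 0.372 = 0.722%.
Difference = -0.165 − (0.722) = -0.887 pp.

-0.89 percentage points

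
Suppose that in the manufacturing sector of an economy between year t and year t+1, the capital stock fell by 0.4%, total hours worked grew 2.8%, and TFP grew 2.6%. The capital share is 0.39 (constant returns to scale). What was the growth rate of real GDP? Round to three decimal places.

Labor's share = 1 − 0.39 = 0.61.
The capital stock: 0.39 × (-0.4) = -0.156 pp.
Total hours worked: 0.61 × 2.8 = 1.708 pp.
Output growth = 2.6 + 1.552 = 4.152%.

4.152%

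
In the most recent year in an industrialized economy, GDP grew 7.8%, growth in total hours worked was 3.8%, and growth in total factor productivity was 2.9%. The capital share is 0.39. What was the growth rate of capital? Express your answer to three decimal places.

Capital grew 6.621%.

Labor's share = 1 − 0.39 = 0.61.
gY = gA + 0.61×3.8 + 0.39×g.
0.39×g = 7.8 − 2.9 − 2.318 = 2.582.
g = 2.582 / 0.39 = 6.62051%.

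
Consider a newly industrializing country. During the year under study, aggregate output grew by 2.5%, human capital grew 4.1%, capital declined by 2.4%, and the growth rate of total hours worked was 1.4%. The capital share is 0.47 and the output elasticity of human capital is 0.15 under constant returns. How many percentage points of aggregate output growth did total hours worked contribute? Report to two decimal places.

0.53 percentage points

Labor's share = 1 − 0.47 − 0.15 = 0.38.
Contribution = share × growth = 0.38 × 1.4 = 0.532 pp.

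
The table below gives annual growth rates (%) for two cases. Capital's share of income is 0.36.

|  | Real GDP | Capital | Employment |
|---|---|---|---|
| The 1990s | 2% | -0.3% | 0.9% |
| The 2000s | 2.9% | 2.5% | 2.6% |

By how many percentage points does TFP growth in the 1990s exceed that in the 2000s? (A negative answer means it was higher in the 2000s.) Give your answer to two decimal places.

1.20 percentage points

Labor's share = 1 − 0.36 = 0.64.
The 1990s: TFP = 2 + 0.108 − 0.576 = 1.532%.
The 2000s: TFP = 2.9 − 0.9 − 1.664 = 0.336%.
Difference = 1.532 − (0.336) = 1.196 pp.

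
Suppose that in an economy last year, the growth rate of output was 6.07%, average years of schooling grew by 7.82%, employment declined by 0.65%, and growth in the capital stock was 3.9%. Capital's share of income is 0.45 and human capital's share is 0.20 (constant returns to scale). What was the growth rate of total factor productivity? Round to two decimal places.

2.98%

Labor's share = 1 − 0.45 − 0.2 = 0.35.
The capital stock: 0.45 × 3.9 = 1.755 pp.
Average years of schooling: 0.2 × 7.82 = 1.564 pp.
Employment: 0.35 × (-0.65) = -0.2275 pp.
TFP growth = 6.07 − 3.0915 = 2.9785%.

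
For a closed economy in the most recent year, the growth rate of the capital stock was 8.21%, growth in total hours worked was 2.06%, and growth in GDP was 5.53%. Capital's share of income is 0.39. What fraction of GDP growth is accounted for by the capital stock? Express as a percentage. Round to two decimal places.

57.90%

The capital stock contributed 0.39 × 8.21 = 3.2019 pp.
Share of growth = 3.2019 / 5.53 × 100 = 57.9005%.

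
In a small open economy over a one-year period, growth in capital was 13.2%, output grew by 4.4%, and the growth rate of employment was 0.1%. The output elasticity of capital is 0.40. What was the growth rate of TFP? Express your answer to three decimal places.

Labor's share = 1 − 0.4 = 0.6.
Capital: 0.4 × 13.2 = 5.28 pp.
Employment: 0.6 × 0.1 = 0.06 pp.
TFP growth = 4.4 − 5.34 = -0.94%.

-0.940%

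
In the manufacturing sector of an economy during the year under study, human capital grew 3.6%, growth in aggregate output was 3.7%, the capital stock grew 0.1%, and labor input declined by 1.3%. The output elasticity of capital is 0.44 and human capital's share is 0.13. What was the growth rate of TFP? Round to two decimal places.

Labor's share = 1 − 0.44 − 0.13 = 0.43.
The capital stock: 0.44 × 0.1 = 0.044 pp.
Human capital: 0.13 × 3.6 = 0.468 pp.
Labor input: 0.43 × (-1.3) = -0.559 pp.
TFP growth = 3.7 + 0.047 = 3.747%.

TFP grew 3.75%.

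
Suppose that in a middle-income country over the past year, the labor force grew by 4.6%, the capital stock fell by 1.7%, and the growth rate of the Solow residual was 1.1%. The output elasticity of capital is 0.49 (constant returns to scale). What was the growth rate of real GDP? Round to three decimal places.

Labor's share = 1 − 0.49 = 0.51.
The capital stock: 0.49 × (-1.7) = -0.833 pp.
The labor force: 0.51 × 4.6 = 2.346 pp.
Output growth = 1.1 + 1.513 = 2.613%.

Real GDP grew 2.613%.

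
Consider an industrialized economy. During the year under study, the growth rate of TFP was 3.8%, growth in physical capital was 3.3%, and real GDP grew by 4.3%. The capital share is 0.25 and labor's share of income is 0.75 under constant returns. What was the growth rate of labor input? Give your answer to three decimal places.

-0.433%

Labor's share = 1 − 0.25 = 0.75.
gY = gA + 0.25×3.3 + 0.75×g.
0.75×g = 4.3 − 3.8 − 0.825 = -0.325.
g = -0.325 / 0.75 = -0.43333%.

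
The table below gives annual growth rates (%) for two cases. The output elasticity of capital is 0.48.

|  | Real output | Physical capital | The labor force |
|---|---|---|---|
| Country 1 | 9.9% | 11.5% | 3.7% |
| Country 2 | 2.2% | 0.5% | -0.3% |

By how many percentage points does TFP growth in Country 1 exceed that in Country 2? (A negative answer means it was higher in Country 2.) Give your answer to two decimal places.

Labor's share = 1 − 0.48 = 0.52.
Country 1: TFP = 9.9 − 5.52 − 1.924 = 2.456%.
Country 2: TFP = 2.2 − 0.24 + 0.156 = 2.116%.
Difference = 2.456 − (2.116) = 0.34 pp.

0.34 percentage points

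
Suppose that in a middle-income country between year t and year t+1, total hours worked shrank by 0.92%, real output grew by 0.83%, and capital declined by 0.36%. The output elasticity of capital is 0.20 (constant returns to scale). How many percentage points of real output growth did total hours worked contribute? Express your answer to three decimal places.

Labor's share = 1 − 0.2 = 0.8.
Contribution = share × growth = 0.8 × (-0.92) = -0.736 pp.

-0.736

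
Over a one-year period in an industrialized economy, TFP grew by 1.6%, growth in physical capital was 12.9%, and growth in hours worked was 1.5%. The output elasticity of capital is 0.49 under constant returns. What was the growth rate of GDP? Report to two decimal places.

Labor's share = 1 − 0.49 = 0.51.
Physical capital: 0.49 × 12.9 = 6.321 pp.
Hours worked: 0.51 × 1.5 = 0.765 pp.
Output growth = 1.6 + 7.086 = 8.686%.

8.69%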